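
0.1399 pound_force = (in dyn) 6.223e+04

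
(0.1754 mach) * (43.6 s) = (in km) 2.604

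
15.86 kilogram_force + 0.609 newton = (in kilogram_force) 15.92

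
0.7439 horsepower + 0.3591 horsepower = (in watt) 822.5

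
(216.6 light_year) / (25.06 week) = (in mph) 3.024e+11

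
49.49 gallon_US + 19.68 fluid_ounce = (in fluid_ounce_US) 6354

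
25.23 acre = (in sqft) 1.099e+06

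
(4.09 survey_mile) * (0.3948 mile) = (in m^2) 4.182e+06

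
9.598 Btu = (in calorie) 2420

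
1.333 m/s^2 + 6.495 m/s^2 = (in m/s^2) 7.828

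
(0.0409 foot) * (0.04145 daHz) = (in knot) 0.01004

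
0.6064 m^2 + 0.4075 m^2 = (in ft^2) 10.91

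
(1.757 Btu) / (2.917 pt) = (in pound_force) 4.05e+05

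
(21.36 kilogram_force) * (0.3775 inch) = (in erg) 2.009e+07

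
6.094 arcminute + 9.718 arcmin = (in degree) 0.2635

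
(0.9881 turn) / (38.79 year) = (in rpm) 4.846e-08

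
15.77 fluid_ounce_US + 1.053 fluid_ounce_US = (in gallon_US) 0.1314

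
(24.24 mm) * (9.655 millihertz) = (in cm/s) 0.0234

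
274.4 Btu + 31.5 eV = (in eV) 1.807e+24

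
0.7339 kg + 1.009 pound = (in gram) 1192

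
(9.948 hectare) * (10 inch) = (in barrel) 1.589e+05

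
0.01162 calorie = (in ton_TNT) 1.162e-11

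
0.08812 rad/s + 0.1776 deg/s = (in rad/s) 0.09122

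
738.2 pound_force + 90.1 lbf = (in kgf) 375.7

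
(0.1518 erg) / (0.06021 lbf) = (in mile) 3.522e-11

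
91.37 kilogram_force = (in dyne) 8.96e+07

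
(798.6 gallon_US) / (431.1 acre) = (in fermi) 1.733e+09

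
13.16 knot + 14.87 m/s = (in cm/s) 2164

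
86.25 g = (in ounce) 3.042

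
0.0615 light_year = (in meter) 5.818e+14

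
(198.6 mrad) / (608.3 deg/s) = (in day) 2.165e-07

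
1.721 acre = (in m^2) 6965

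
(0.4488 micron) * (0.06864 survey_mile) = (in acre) 1.225e-08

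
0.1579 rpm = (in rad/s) 0.01654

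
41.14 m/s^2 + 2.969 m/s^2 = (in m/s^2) 44.11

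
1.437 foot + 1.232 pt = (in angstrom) 4.384e+09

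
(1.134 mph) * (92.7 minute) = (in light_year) 2.98e-13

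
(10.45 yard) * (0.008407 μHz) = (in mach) 2.359e-10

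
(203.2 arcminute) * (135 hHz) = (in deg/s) 4.572e+04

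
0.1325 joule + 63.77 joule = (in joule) 63.9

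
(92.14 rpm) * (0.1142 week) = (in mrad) 6.664e+08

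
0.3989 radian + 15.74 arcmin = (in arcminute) 1387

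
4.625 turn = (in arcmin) 9.99e+04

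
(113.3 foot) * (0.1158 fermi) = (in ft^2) 4.305e-14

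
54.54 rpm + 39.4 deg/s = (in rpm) 61.11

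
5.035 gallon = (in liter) 19.06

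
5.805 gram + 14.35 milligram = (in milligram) 5819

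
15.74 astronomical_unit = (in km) 2.355e+09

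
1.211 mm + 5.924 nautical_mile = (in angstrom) 1.097e+14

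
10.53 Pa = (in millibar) 0.1053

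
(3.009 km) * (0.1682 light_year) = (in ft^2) 5.154e+19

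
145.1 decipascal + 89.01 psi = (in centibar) 613.7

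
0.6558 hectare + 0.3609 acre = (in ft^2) 8.631e+04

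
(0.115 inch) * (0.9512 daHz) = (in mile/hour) 0.06215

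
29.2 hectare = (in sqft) 3.143e+06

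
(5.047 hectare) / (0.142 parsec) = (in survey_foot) 3.779e-11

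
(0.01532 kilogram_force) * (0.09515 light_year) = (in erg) 1.352e+21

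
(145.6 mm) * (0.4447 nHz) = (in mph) 1.448e-10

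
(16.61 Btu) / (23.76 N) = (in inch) 2.904e+04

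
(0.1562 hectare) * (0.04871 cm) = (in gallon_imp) 167.4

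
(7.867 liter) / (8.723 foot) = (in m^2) 0.002959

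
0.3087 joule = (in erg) 3.087e+06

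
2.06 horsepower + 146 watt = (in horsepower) 2.256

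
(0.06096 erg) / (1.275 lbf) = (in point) 3.047e-06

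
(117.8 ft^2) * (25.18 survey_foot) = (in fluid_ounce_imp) 2.956e+06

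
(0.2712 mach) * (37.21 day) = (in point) 8.415e+11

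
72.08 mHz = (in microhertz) 7.208e+04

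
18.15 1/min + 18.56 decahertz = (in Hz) 185.9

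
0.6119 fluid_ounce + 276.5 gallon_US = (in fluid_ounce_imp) 3.684e+04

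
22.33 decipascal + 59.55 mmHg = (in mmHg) 59.57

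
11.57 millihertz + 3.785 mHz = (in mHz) 15.36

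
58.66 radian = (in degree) 3361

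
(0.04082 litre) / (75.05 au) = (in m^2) 3.636e-18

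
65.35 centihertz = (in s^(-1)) 0.6535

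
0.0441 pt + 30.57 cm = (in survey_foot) 1.003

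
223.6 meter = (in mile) 0.1389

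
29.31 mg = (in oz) 0.001034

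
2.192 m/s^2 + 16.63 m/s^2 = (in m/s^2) 18.82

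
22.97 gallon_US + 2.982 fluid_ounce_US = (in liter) 87.04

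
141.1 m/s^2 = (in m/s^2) 141.1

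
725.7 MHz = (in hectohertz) 7.257e+06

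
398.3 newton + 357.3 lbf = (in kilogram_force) 202.7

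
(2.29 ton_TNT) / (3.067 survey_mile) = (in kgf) 1.979e+05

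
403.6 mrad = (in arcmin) 1387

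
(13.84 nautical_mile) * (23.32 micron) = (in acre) 0.0001477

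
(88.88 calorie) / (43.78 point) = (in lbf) 5413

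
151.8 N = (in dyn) 1.518e+07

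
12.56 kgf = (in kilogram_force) 12.56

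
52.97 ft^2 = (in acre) 0.001216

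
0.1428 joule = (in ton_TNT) 3.413e-11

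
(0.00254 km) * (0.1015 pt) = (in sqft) 0.000979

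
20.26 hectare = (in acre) 50.06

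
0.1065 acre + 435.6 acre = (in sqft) 1.898e+07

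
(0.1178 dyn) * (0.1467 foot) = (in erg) 0.5267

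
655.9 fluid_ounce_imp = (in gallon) 4.923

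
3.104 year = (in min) 1.631e+06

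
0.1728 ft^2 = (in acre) 3.967e-06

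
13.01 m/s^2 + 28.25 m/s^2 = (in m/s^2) 41.26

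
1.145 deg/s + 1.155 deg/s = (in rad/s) 0.04014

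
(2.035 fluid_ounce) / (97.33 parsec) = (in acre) 4.952e-27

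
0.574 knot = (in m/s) 0.2953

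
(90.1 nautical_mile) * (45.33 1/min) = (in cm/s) 1.261e+07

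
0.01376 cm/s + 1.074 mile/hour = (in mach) 0.00141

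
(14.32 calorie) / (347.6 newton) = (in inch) 6.786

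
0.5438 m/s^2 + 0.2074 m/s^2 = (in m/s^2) 0.7512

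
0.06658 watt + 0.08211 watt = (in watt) 0.1487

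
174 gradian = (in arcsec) 5.638e+05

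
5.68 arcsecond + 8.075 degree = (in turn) 0.02243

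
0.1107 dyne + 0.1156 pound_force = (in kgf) 0.05244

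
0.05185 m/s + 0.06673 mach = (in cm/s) 2277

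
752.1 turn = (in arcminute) 1.625e+07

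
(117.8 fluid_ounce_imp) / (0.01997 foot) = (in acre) 0.0001359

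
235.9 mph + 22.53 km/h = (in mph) 249.9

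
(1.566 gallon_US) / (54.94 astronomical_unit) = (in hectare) 7.213e-20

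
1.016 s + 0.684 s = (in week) 2.811e-06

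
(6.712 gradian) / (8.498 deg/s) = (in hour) 0.0001975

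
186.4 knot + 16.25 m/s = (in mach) 0.3293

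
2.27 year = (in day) 828.5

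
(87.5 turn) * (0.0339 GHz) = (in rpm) 1.78e+11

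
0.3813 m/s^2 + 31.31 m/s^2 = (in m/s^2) 31.69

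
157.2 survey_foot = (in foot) 157.2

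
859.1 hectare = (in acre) 2123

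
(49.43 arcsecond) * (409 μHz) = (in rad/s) 9.801e-08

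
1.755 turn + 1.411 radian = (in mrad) 1.244e+04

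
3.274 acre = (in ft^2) 1.426e+05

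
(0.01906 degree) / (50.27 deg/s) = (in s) 0.0003792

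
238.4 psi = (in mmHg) 1.233e+04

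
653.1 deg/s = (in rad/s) 11.4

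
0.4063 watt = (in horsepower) 0.0005449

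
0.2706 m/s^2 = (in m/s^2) 0.2706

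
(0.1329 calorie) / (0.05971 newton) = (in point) 2.64e+04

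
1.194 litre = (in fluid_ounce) 40.37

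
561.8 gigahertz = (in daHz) 5.618e+10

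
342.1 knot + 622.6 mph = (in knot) 883.1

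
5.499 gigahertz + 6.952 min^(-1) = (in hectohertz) 5.499e+07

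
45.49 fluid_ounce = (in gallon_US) 0.3554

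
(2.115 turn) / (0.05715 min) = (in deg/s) 222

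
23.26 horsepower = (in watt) 1.734e+04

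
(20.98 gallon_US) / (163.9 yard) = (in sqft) 0.005704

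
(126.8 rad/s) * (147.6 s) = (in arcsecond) 3.86e+09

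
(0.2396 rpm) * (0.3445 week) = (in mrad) 5.228e+06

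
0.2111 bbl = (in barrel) 0.2111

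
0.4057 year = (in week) 21.15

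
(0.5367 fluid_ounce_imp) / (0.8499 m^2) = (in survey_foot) 5.887e-05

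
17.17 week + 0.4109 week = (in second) 1.063e+07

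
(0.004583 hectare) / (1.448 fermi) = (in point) 8.972e+19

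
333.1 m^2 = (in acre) 0.08231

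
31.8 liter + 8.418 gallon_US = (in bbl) 0.4004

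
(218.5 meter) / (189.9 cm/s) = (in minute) 1.918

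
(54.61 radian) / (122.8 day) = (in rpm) 4.915e-05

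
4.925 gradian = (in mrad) 77.36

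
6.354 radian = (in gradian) 404.5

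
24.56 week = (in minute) 2.476e+05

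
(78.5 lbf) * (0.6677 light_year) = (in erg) 2.206e+25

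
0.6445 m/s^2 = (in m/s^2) 0.6445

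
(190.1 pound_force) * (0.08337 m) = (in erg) 7.05e+08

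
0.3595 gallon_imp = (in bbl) 0.01028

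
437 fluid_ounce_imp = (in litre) 12.42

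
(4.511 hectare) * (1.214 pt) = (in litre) 1.932e+04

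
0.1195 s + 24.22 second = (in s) 24.34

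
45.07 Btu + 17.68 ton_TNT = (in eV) 4.617e+29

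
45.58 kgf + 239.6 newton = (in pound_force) 154.4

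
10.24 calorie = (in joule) 42.84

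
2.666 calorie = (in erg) 1.115e+08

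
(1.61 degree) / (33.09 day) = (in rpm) 9.386e-08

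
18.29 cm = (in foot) 0.6001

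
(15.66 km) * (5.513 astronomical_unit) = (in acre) 3.191e+12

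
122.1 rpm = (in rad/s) 12.79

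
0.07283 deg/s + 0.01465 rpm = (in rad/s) 0.002805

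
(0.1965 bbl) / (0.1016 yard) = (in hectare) 3.363e-05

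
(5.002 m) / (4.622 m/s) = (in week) 1.789e-06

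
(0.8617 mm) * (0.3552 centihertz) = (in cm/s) 0.0003061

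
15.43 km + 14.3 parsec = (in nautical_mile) 2.383e+14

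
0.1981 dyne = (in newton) 1.981e-06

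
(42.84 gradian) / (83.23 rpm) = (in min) 0.001287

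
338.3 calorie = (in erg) 1.415e+10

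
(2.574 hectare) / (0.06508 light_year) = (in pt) 1.185e-07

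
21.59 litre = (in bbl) 0.1358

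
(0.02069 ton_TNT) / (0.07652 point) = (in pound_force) 7.209e+11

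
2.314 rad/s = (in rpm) 22.1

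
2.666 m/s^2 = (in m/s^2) 2.666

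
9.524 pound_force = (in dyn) 4.236e+06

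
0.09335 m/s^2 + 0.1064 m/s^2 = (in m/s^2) 0.1997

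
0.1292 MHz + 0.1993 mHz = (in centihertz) 1.292e+07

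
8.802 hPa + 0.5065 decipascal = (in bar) 0.008803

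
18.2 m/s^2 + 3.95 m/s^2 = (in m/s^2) 22.15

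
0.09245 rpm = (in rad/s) 0.009681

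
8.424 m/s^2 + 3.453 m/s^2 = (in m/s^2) 11.88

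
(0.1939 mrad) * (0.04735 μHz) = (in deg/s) 5.26e-10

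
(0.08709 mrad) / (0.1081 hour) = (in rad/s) 2.238e-07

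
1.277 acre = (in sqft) 5.563e+04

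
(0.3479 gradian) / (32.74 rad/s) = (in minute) 2.782e-06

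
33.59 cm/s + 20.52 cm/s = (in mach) 0.001589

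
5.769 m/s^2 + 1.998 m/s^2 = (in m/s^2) 7.767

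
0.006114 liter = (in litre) 0.006114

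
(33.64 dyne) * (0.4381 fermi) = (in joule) 1.474e-19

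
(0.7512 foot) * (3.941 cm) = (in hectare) 9.024e-07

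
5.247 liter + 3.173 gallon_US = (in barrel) 0.1086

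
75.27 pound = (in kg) 34.14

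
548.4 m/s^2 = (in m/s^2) 548.4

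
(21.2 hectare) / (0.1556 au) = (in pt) 0.02582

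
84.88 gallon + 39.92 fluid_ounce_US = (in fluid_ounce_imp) 1.135e+04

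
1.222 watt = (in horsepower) 0.001639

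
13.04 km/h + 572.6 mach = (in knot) 3.79e+05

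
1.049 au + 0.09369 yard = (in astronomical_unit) 1.049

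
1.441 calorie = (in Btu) 0.005715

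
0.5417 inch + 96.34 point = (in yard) 0.05222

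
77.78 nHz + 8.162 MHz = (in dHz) 8.162e+07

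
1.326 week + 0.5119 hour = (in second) 8.038e+05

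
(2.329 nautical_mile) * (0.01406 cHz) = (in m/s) 0.6065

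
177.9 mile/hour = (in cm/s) 7953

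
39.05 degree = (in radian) 0.6816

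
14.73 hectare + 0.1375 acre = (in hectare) 14.79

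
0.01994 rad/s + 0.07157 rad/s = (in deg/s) 5.243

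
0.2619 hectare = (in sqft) 2.819e+04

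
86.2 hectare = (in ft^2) 9.278e+06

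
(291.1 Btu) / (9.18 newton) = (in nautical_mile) 18.06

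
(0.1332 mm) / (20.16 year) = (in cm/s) 2.095e-11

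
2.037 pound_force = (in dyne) 9.061e+05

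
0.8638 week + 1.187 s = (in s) 5.224e+05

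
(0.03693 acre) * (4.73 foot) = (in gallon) 5.692e+04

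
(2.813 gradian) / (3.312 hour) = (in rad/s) 3.706e-06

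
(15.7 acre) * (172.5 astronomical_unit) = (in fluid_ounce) 5.544e+22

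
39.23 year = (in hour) 3.437e+05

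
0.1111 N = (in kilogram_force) 0.01133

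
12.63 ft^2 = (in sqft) 12.63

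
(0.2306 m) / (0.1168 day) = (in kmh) 8.226e-05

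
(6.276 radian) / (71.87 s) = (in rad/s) 0.08732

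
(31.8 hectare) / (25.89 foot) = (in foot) 1.322e+05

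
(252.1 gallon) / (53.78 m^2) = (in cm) 1.774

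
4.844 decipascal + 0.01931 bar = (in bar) 0.01931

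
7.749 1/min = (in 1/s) 0.1291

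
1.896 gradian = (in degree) 1.706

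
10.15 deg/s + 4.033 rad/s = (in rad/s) 4.21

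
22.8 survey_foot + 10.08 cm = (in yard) 7.71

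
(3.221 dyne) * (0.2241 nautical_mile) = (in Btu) 1.267e-05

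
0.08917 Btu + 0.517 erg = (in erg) 9.408e+08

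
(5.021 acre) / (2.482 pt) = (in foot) 7.614e+07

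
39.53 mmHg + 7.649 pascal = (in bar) 0.05278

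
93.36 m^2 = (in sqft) 1005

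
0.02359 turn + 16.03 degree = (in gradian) 27.25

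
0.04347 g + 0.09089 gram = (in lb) 0.0002962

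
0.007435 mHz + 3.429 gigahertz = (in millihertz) 3.429e+12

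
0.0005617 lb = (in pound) 0.0005617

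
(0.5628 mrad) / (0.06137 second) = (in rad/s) 0.009171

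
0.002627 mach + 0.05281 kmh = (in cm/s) 90.92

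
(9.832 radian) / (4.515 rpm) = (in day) 0.0002407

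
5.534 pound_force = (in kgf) 2.51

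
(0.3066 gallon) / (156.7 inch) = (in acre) 7.206e-08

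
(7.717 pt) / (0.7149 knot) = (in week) 1.224e-08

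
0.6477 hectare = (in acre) 1.601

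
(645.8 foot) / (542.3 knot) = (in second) 0.7056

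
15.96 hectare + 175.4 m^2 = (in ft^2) 1.72e+06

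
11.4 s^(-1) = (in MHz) 1.14e-05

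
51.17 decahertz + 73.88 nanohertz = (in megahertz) 0.0005117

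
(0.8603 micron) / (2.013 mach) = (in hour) 3.486e-13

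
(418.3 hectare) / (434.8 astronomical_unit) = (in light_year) 6.797e-24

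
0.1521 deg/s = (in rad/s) 0.002655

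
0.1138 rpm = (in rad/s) 0.01192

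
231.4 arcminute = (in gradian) 4.285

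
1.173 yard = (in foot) 3.519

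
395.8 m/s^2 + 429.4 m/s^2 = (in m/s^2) 825.2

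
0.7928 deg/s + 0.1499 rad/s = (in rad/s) 0.1637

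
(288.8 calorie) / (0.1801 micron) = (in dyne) 6.709e+14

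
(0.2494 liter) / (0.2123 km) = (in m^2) 1.175e-06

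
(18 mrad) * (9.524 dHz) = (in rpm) 0.1637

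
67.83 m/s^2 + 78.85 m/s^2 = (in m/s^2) 146.7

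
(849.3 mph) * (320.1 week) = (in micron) 7.35e+16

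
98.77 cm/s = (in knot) 1.92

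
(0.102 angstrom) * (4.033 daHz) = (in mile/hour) 9.202e-10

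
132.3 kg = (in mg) 1.323e+08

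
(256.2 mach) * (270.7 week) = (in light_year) 0.00151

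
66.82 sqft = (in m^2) 6.208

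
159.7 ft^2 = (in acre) 0.003666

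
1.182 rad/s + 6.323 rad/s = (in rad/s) 7.505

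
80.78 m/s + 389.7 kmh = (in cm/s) 1.89e+04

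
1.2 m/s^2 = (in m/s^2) 1.2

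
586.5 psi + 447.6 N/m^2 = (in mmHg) 3.033e+04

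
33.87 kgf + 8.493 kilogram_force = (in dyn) 4.154e+07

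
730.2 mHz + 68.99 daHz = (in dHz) 6906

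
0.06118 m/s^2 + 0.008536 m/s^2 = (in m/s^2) 0.06972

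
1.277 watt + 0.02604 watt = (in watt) 1.303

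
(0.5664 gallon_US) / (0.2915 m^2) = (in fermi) 7.355e+12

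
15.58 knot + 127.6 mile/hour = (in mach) 0.1911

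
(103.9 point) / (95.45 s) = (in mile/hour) 0.000859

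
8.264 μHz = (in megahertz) 8.264e-12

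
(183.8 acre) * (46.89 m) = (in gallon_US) 9.214e+09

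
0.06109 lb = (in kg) 0.02771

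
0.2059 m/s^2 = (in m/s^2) 0.2059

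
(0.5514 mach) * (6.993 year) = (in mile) 2.573e+07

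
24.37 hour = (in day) 1.015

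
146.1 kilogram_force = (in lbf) 322.1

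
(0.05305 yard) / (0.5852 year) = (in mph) 5.88e-09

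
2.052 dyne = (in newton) 2.052e-05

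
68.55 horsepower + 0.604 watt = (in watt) 5.112e+04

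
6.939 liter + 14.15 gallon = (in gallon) 15.98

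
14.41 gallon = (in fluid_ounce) 1844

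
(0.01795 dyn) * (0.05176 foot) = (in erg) 0.02832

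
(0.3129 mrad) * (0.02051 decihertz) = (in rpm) 6.128e-06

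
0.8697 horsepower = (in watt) 648.5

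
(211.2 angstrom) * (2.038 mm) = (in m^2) 4.304e-11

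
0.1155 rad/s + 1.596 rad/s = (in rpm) 16.34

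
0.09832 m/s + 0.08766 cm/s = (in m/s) 0.0992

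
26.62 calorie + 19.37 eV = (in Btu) 0.1056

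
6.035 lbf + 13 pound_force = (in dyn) 8.467e+06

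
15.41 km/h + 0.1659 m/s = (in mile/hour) 9.946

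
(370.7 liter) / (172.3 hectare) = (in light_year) 2.274e-23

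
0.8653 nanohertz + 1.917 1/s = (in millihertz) 1917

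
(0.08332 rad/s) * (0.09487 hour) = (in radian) 28.46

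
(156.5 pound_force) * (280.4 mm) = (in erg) 1.952e+09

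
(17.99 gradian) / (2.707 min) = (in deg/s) 0.09969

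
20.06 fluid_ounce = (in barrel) 0.003731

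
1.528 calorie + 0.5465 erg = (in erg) 6.393e+07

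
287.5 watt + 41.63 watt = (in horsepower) 0.4414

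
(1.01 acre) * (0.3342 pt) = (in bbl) 3.031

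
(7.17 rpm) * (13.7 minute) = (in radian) 617.2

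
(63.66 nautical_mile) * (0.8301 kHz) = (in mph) 2.189e+08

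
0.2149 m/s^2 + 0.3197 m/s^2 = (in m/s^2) 0.5346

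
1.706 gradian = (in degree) 1.535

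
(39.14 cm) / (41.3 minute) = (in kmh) 0.0005686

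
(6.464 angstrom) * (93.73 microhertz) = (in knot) 1.178e-13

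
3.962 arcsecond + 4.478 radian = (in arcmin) 1.539e+04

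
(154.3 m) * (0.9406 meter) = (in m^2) 145.1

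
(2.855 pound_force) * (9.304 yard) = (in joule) 108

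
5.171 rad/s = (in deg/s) 296.3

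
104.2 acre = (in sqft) 4.539e+06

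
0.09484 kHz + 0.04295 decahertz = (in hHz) 0.9527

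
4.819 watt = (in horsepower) 0.006462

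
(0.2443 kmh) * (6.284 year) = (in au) 8.99e-05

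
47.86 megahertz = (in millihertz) 4.786e+10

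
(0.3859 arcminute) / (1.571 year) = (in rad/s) 2.266e-12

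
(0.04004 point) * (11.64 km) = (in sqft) 1.77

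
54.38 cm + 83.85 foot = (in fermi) 2.61e+16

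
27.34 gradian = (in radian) 0.4295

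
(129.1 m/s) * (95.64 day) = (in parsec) 3.457e-08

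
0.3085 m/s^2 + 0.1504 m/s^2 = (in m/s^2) 0.4589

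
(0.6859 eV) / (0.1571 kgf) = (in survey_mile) 4.432e-23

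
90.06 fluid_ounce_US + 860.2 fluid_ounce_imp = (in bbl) 0.1705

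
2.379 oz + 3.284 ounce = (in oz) 5.663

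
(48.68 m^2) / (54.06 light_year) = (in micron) 9.518e-11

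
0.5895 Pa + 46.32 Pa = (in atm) 0.000463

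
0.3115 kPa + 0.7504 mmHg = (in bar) 0.004115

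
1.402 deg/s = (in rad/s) 0.02447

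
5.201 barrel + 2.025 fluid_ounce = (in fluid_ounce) 2.796e+04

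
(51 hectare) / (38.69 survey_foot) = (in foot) 1.419e+05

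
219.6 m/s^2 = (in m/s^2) 219.6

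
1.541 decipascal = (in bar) 1.541e-06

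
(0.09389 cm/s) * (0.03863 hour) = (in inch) 5.141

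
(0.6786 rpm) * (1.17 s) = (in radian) 0.08314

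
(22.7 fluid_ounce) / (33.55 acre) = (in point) 1.402e-05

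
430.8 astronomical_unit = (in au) 430.8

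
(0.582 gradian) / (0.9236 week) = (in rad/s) 1.637e-08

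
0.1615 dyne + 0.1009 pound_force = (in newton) 0.4488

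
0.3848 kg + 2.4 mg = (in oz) 13.57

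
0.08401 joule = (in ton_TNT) 2.008e-11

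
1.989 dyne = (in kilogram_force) 2.028e-06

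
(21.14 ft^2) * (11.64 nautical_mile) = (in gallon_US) 1.118e+07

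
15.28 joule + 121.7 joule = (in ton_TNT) 3.274e-08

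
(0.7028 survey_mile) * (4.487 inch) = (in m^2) 128.9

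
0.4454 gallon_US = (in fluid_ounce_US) 57.01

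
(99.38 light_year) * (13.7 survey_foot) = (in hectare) 3.926e+14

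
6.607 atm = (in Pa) 6.695e+05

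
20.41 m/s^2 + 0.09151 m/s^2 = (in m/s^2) 20.5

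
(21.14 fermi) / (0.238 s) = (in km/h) 3.198e-13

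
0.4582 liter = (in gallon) 0.121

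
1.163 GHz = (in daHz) 1.163e+08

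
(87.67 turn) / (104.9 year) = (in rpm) 1.59e-06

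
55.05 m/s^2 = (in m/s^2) 55.05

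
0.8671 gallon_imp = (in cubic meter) 0.003942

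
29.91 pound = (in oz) 478.6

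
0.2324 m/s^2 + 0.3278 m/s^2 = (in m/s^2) 0.5602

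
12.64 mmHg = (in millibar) 16.85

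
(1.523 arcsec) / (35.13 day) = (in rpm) 2.323e-11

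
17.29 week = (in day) 121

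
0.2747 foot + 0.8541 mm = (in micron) 8.458e+04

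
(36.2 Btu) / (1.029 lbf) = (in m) 8344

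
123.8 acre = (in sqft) 5.393e+06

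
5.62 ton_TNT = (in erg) 2.351e+17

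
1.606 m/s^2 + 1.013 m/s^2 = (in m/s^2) 2.619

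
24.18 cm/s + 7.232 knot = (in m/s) 3.962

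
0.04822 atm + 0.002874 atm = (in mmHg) 38.83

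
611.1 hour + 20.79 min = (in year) 0.0698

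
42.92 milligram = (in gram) 0.04292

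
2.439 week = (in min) 2.459e+04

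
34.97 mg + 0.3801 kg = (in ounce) 13.41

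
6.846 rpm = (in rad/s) 0.7169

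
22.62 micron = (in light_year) 2.391e-21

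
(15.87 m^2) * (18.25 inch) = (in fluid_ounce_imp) 2.589e+05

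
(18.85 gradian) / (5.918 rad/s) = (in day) 5.791e-07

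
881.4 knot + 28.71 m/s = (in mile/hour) 1079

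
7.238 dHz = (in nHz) 7.238e+08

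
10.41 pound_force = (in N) 46.31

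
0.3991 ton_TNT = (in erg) 1.67e+16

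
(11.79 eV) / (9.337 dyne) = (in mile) 1.257e-17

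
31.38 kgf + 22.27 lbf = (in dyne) 4.068e+07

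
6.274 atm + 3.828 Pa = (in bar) 6.357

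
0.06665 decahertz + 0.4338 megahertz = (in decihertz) 4.338e+06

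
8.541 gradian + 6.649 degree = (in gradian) 15.93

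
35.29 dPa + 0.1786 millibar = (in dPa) 213.9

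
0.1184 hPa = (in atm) 0.0001169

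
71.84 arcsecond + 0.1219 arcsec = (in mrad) 0.3489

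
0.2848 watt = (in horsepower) 0.0003819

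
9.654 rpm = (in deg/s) 57.92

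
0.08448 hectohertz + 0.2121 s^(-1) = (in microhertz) 8.66e+06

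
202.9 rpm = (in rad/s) 21.25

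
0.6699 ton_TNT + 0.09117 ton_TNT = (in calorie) 7.611e+08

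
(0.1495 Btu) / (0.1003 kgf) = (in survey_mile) 0.09964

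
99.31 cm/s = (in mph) 2.222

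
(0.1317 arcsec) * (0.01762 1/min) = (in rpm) 1.791e-09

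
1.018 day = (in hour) 24.43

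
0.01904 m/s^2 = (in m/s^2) 0.01904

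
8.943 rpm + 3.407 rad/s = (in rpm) 41.48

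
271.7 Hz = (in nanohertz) 2.717e+11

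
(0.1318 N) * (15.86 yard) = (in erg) 1.911e+07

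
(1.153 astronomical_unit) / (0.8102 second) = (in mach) 6.252e+08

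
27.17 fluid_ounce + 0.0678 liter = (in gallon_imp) 0.1917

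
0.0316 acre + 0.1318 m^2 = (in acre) 0.03163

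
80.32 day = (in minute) 1.157e+05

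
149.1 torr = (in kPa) 19.88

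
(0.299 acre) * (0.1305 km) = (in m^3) 1.579e+05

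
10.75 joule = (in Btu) 0.01019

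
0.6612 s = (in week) 1.093e-06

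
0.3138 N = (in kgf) 0.032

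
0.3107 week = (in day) 2.175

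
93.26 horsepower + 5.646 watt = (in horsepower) 93.27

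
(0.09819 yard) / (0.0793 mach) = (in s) 0.003325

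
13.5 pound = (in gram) 6123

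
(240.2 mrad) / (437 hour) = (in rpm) 1.458e-06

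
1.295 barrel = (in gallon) 54.39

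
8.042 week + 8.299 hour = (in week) 8.091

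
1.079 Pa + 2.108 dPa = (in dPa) 12.9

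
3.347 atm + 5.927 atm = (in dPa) 9.397e+06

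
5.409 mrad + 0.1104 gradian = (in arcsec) 1473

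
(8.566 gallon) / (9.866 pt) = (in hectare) 0.0009316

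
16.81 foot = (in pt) 1.452e+04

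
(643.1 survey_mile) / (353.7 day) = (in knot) 0.06583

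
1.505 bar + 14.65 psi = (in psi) 36.48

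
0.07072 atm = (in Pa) 7166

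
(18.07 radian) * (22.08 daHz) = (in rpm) 3.81e+04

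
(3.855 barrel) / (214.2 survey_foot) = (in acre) 2.32e-06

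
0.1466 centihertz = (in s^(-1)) 0.001466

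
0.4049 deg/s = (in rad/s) 0.007067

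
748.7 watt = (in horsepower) 1.004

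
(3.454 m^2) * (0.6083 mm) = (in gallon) 0.555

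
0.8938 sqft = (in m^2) 0.08304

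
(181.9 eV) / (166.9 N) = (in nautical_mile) 9.429e-23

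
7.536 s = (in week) 1.246e-05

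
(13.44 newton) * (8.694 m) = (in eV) 7.293e+20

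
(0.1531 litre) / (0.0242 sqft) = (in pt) 193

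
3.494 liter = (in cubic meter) 0.003494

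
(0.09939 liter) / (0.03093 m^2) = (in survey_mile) 1.997e-06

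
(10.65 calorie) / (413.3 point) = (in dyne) 3.056e+07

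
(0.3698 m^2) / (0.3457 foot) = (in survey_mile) 0.002181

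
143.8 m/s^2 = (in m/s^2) 143.8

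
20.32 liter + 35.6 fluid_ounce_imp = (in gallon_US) 5.635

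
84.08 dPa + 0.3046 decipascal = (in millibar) 0.08438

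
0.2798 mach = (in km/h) 343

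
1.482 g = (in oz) 0.05228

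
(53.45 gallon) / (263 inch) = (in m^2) 0.03029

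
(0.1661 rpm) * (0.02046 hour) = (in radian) 1.281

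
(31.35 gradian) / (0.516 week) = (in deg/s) 9.041e-05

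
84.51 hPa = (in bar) 0.08451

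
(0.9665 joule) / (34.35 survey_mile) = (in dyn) 1.748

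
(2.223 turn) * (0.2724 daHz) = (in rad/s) 38.05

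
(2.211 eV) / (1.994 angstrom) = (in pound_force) 3.994e-10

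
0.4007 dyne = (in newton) 4.007e-06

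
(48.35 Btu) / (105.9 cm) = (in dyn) 4.817e+09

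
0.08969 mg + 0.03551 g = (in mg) 35.6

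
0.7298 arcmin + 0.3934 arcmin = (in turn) 5.2e-05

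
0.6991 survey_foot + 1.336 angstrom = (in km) 0.0002131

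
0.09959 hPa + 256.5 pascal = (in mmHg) 1.999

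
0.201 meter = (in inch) 7.913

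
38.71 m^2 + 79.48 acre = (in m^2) 3.217e+05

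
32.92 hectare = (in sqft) 3.543e+06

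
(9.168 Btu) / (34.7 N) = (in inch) 1.097e+04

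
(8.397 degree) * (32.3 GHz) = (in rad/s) 4.734e+09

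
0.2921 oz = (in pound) 0.01826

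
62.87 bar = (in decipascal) 6.287e+07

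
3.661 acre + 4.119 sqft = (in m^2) 1.482e+04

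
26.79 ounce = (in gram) 759.5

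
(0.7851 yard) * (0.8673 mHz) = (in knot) 0.00121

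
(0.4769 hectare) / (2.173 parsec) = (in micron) 7.112e-08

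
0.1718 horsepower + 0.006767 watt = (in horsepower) 0.1718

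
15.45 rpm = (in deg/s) 92.7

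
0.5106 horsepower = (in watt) 380.8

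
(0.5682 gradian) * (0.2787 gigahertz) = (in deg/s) 1.425e+08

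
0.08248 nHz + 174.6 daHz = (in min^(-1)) 1.048e+05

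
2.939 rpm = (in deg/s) 17.63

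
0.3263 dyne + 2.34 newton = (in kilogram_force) 0.2386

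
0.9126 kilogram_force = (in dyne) 8.95e+05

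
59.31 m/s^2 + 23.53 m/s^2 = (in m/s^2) 82.84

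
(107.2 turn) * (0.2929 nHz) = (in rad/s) 1.973e-07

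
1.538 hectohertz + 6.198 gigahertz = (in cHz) 6.198e+11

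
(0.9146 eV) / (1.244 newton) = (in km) 1.178e-22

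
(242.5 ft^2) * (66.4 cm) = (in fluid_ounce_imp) 5.265e+05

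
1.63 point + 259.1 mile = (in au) 2.787e-06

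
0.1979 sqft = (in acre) 4.543e-06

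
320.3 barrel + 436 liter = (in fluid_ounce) 1.737e+06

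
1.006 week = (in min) 1.014e+04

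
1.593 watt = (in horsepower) 0.002136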